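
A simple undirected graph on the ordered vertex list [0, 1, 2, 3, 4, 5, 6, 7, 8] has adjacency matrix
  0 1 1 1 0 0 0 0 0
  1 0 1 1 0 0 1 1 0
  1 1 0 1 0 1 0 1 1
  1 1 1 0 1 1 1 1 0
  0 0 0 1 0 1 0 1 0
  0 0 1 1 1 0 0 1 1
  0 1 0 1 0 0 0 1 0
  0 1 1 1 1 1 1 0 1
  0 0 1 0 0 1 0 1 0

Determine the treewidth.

A width-3 tree decomposition is:
Bags: B1 = {2, 5, 7, 8}  B2 = {2, 3, 5, 7}  B3 = {1, 2, 3, 7}  B4 = {0, 1, 2, 3}  B5 = {1, 3, 6, 7}  B6 = {3, 4, 5, 7}
Tree: B1–B2, B2–B3, B3–B4, B3–B5, B2–B6
The largest bag has 4 vertices, giving width 3; this decomposition certifies tw(G) ≤ 3. For the lower bound, the 4 vertices {2, 5, 7, 8} are pairwise adjacent, and any tree decomposition puts a clique entirely inside one bag — forcing width ≥ 3. Hence tw(G) = 3 exactly.

3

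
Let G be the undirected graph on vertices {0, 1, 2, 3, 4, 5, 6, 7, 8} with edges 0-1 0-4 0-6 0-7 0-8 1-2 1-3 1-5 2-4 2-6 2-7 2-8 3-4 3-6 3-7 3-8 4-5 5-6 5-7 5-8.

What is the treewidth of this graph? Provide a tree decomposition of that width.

Treewidth 4.
One such decomposition:
Bags: B1 = {0, 2, 3, 4, 5}  B2 = {0, 1, 2, 3, 5}  B3 = {0, 2, 3, 5, 6}  B4 = {0, 2, 3, 5, 8}  B5 = {0, 2, 3, 5, 7}
Tree: B1–B2, B2–B3, B3–B4, B4–B5

Every bag has size at most 5, so the width is 5 − 1 = 4 and tw(G) ≤ 4. For the lower bound: the 5 vertex sets {2,4}, {1,3}, {0,6}, {5}, {8} are disjoint, each induces a connected subgraph, and every pair is joined by at least one edge of G. Contracting each set to a single vertex therefore yields K_{5} as a minor, and since treewidth is minor-monotone, tw(G) ≥ tw(K_{5}) = 4. Combining the bounds, tw(G) = 4.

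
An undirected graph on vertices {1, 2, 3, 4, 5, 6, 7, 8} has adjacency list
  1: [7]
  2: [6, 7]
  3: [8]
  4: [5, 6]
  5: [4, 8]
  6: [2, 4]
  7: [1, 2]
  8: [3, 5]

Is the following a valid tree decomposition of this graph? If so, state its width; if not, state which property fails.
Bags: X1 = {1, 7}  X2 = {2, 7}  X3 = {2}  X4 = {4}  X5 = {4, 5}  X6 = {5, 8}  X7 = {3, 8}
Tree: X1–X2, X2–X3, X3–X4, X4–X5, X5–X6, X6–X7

A tree decomposition must satisfy three properties: every vertex lies in some bag; for every edge, both endpoints lie together in some bag; and for every vertex, the bags containing it form a connected subtree. Here vertex 6 appears in no bag, so the decomposition is invalid.

No — vertex 6 appears in no bag.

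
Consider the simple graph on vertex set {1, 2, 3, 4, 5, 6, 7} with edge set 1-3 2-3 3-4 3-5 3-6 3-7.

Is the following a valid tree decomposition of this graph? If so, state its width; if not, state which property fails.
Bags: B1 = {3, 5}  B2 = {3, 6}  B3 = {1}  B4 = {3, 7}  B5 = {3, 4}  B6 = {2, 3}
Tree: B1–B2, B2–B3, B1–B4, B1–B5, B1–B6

A tree decomposition must satisfy three properties: every vertex lies in some bag; for every edge, both endpoints lie together in some bag; and for every vertex, the bags containing it form a connected subtree. Here edge (3,1) lies in no bag, so the decomposition is invalid.

No — edge (3,1) lies in no bag.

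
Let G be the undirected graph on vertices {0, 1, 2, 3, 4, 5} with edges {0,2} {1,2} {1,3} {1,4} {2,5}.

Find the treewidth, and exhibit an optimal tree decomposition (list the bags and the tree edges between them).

Every bag has size at most 2, so the width is 2 − 1 = 1 and tw(G) ≤ 1. Any graph with an edge has treewidth ≥ 1, and G has the edge 0–2. Hence tw(G) = 1 exactly.

Treewidth 1.
Bags: B1 = {0, 2}  B2 = {1, 2}  B3 = {2, 5}  B4 = {1, 4}  B5 = {1, 3}
Tree: B1–B2, B1–B3, B2–B4, B2–B5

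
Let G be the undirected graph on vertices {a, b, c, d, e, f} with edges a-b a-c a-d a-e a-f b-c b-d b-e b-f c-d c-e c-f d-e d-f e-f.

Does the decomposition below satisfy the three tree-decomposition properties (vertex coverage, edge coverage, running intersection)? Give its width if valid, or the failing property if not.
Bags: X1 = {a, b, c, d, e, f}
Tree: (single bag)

Yes; width 5.

Vertex coverage: the bags together contain {a, b, c, d, e, f}, the full vertex set. Edge coverage: each edge of G has both endpoints in at least one bag. Running intersection: for every vertex, the bags containing it form a connected subtree. All three properties hold, so this is a valid tree decomposition of width max|bag| − 1 = 5, and hence tw(G) ≤ 5.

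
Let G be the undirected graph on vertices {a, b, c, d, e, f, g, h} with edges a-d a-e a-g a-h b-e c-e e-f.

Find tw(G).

1

A width-1 tree decomposition is:
Bags: B1 = {e, f}  B2 = {a, e}  B3 = {a, h}  B4 = {b, e}  B5 = {c, e}  B6 = {a, g}  B7 = {a, d}
Tree: B1–B2, B2–B3, B2–B4, B2–B5, B3–B6, B3–B7
Each bag holds 2 vertices, so the decomposition has width 1, which upper-bounds the treewidth. G has an edge, so its treewidth is at least 1. Therefore the treewidth is 1.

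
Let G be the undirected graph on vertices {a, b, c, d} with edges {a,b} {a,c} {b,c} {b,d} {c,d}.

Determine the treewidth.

A width-2 tree decomposition is:
Bags: B1 = {a, b, c}  B2 = {b, c, d}
Tree: B1–B2
Every bag has size at most 3, so the width is 3 − 1 = 2 and tw(G) ≤ 2. Conversely, {b, c, d} is a clique of size 3, and the vertices of any clique must share a bag in every tree decomposition; so some bag has ≥ 3 vertices and tw(G) ≥ 2. Hence tw(G) = 2 exactly.

2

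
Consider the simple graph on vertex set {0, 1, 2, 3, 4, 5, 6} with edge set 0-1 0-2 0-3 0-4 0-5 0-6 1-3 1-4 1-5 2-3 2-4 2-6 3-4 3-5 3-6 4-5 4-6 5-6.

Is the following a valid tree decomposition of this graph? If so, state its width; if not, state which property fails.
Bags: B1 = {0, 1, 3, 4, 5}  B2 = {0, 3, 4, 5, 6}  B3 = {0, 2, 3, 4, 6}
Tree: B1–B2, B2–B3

Every vertex of G appears in some bag (union = {0, 1, 2, 3, 4, 5, 6}); every edge is covered by a bag; and for each vertex v the set of bags containing v is connected in the bag tree. The decomposition is therefore valid. The largest bag has 5 vertices, so the width is 4.

Yes; width 4.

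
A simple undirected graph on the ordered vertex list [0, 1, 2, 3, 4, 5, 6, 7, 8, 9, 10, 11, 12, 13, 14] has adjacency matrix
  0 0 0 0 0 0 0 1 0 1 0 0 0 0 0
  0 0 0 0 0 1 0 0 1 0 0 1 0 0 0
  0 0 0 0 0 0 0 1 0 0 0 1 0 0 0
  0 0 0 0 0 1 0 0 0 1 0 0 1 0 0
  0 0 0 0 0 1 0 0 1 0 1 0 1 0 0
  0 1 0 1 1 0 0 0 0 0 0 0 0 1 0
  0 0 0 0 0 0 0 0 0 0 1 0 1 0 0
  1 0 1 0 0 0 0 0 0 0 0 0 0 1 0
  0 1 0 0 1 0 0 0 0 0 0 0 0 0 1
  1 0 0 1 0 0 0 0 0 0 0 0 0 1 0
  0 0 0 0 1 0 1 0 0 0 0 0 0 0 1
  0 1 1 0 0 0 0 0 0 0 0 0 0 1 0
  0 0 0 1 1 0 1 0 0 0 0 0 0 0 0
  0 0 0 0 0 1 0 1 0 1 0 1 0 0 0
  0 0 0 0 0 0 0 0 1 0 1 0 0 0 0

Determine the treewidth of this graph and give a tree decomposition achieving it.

Treewidth 3.
One optimal decomposition is:
Bags: B1 = {6, 8, 10, 14}  B2 = {4, 6, 8, 10}  B3 = {4, 6, 8, 12}  B4 = {1, 4, 8, 12}  B5 = {1, 4, 5, 12}  B6 = {1, 3, 5, 12}  B7 = {1, 3, 5, 11}  B8 = {3, 5, 11, 13}  B9 = {3, 9, 11, 13}  B10 = {2, 9, 11, 13}  B11 = {2, 7, 9, 13}  B12 = {0, 2, 7, 9}
Tree: B1–B2, B2–B3, B3–B4, B4–B5, B5–B6, B6–B7, B7–B8, B8–B9, B9–B10, B10–B11, B11–B12

The largest bag has 4 vertices, giving width 3; this decomposition certifies tw(G) ≤ 3. For the lower bound: the 4 vertex sets {6,10,14}, {8}, {4}, {1,3,5,12} are disjoint, each induces a connected subgraph, and every pair is joined by at least one edge of G. Contracting each set to a single vertex therefore yields K_{4} as a minor, and since treewidth is minor-monotone, tw(G) ≥ tw(K_{4}) = 3. The upper and lower bounds meet at 3, so that is the treewidth.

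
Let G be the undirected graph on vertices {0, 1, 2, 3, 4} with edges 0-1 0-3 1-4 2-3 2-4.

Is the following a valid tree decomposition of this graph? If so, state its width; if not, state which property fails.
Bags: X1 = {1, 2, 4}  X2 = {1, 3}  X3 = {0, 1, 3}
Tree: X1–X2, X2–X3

No — edge (2,3) lies in no bag.

A tree decomposition must satisfy three properties: every vertex lies in some bag; for every edge, both endpoints lie together in some bag; and for every vertex, the bags containing it form a connected subtree. Here edge (2,3) lies in no bag, so the decomposition is invalid.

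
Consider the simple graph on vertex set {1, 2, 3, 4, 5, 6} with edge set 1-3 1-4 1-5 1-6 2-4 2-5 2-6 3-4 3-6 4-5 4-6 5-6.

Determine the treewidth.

3

A width-3 tree decomposition is:
Bags: B1 = {1, 4, 5, 6}  B2 = {1, 3, 4, 6}  B3 = {2, 4, 5, 6}
Tree: B1–B2, B1–B3
The largest bag has 4 vertices, giving width 3; this decomposition certifies tw(G) ≤ 3. Conversely, {1, 3, 4, 6} is a clique of size 4, and the vertices of any clique must share a bag in every tree decomposition; so some bag has ≥ 4 vertices and tw(G) ≥ 3. The upper and lower bounds meet at 3, so that is the treewidth.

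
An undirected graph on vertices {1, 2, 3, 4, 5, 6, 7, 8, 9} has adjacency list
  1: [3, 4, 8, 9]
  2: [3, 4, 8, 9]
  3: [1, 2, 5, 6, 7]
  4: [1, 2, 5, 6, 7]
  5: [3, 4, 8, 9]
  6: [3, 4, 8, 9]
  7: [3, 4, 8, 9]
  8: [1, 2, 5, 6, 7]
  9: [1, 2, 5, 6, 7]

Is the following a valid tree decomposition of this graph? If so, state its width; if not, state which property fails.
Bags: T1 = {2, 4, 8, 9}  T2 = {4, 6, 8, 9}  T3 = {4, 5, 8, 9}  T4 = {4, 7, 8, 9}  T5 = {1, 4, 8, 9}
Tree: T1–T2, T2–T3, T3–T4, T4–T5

No — vertex 3 appears in no bag.

A tree decomposition must satisfy three properties: every vertex lies in some bag; for every edge, both endpoints lie together in some bag; and for every vertex, the bags containing it form a connected subtree. Here vertex 3 appears in no bag, so the decomposition is invalid.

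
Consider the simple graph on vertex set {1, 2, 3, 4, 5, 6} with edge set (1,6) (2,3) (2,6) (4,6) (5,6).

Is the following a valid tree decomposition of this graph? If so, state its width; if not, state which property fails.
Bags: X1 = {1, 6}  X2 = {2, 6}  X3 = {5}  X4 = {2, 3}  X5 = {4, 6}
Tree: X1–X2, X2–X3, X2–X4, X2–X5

No — edge (6,5) lies in no bag.

A tree decomposition must satisfy three properties: every vertex lies in some bag; for every edge, both endpoints lie together in some bag; and for every vertex, the bags containing it form a connected subtree. Here edge (6,5) lies in no bag, so the decomposition is invalid.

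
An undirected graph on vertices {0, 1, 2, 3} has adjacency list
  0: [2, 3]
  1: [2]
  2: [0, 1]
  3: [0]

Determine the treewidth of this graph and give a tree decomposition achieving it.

Each bag holds 2 vertices, so the decomposition has width 1, which upper-bounds the treewidth. Since G has at least one edge (e.g. 3–0), it is not an edgeless graph, so tw(G) ≥ 1. Combining the bounds, tw(G) = 1.

Treewidth 1.
One such decomposition:
Bags: B1 = {0, 3}  B2 = {0, 2}  B3 = {1, 2}
Tree: B1–B2, B2–B3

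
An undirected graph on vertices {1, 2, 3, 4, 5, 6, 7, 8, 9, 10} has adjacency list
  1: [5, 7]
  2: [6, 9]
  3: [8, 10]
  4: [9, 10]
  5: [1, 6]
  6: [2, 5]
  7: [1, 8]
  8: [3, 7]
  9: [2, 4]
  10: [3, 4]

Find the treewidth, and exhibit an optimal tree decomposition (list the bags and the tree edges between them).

Treewidth 2.
Bags: B1 = {1, 5, 7}  B2 = {5, 6, 7}  B3 = {2, 6, 7}  B4 = {2, 7, 9}  B5 = {4, 7, 9}  B6 = {4, 7, 10}  B7 = {3, 7, 10}  B8 = {3, 7, 8}
Tree: B1–B2, B2–B3, B3–B4, B4–B5, B5–B6, B6–B7, B7–B8

Each bag holds 3 vertices, so the decomposition has width 2, which upper-bounds the treewidth. For the lower bound, G contains the cycle 7–1–5–6–2–9–4–10–3–8–7, so G is not a forest; only forests have treewidth ≤ 1, hence tw(G) ≥ 2. The upper and lower bounds meet at 2, so that is the treewidth.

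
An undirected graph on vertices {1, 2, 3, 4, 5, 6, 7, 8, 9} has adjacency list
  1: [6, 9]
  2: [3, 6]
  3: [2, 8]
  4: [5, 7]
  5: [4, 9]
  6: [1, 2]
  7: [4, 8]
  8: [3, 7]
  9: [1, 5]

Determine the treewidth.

A width-2 tree decomposition is:
Bags: B1 = {2, 3, 6}  B2 = {1, 3, 6}  B3 = {1, 3, 9}  B4 = {3, 5, 9}  B5 = {3, 4, 5}  B6 = {3, 4, 7}  B7 = {3, 7, 8}
Tree: B1–B2, B2–B3, B3–B4, B4–B5, B5–B6, B6–B7
The largest bag has 3 vertices, giving width 2; this decomposition certifies tw(G) ≤ 2. For the lower bound, G contains the cycle 3–2–6–1–9–5–4–7–8–3, so G is not a forest; only forests have treewidth ≤ 1, hence tw(G) ≥ 2. Hence tw(G) = 2 exactly.

2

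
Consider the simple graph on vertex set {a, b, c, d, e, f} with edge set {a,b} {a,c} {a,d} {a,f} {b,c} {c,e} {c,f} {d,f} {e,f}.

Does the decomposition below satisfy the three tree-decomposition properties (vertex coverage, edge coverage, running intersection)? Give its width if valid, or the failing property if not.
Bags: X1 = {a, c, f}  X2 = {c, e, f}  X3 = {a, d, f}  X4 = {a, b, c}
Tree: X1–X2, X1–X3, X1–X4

Checking the three conditions: (i) the bags cover all of {a, b, c, d, e, f}; (ii) for each edge, some bag contains both endpoints; (iii) the bags containing any fixed vertex form a subtree. All hold, so the decomposition is valid with width 3 − 1 = 2.

Yes; width 2.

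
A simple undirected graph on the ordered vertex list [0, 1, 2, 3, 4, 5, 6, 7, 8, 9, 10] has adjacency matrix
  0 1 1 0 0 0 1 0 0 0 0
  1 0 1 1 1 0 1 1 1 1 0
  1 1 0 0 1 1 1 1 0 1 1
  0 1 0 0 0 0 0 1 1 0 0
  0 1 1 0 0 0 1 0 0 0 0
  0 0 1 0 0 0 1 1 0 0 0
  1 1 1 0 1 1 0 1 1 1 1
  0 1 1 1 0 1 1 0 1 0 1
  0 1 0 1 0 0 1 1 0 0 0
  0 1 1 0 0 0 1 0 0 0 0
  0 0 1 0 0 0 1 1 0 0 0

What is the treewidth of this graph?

A width-3 tree decomposition is:
Bags: B1 = {1, 6, 7, 8}  B2 = {1, 2, 6, 7}  B3 = {2, 6, 7, 10}  B4 = {0, 1, 2, 6}  B5 = {2, 5, 6, 7}  B6 = {1, 2, 6, 9}  B7 = {1, 2, 4, 6}  B8 = {1, 3, 7, 8}
Tree: B1–B2, B2–B3, B2–B4, B2–B5, B4–B6, B6–B7, B1–B8
Each bag holds 4 vertices, so the decomposition has width 3, which upper-bounds the treewidth. Conversely, {1, 3, 7, 8} is a clique of size 4, and the vertices of any clique must share a bag in every tree decomposition; so some bag has ≥ 4 vertices and tw(G) ≥ 3. Therefore the treewidth is 3.

3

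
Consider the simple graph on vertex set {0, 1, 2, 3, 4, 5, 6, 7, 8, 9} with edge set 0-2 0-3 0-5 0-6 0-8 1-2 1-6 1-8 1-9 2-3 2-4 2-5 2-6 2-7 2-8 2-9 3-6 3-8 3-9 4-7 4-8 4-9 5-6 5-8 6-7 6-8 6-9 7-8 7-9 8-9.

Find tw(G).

A width-4 tree decomposition is:
Bags: B1 = {2, 3, 6, 8, 9}  B2 = {2, 6, 7, 8, 9}  B3 = {2, 4, 7, 8, 9}  B4 = {1, 2, 6, 8, 9}  B5 = {0, 2, 3, 6, 8}  B6 = {0, 2, 5, 6, 8}
Tree: B1–B2, B2–B3, B2–B4, B1–B5, B5–B6
The largest bag has 5 vertices, giving width 4; this decomposition certifies tw(G) ≤ 4. Conversely, {2, 4, 7, 8, 9} is a clique of size 5, and the vertices of any clique must share a bag in every tree decomposition; so some bag has ≥ 5 vertices and tw(G) ≥ 4. Combining the bounds, tw(G) = 4.

4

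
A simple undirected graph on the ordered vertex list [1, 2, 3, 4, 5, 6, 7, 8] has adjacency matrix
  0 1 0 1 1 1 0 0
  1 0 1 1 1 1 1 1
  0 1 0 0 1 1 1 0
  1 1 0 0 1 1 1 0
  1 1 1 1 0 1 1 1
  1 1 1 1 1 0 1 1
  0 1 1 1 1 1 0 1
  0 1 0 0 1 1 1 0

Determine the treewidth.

A width-4 tree decomposition is:
Bags: B1 = {2, 5, 6, 7, 8}  B2 = {2, 3, 5, 6, 7}  B3 = {2, 4, 5, 6, 7}  B4 = {1, 2, 4, 5, 6}
Tree: B1–B2, B2–B3, B3–B4
Each bag holds 5 vertices, so the decomposition has width 4, which upper-bounds the treewidth. For the lower bound, the 5 vertices {1, 2, 4, 5, 6} are pairwise adjacent, and any tree decomposition puts a clique entirely inside one bag — forcing width ≥ 4. Hence tw(G) = 4 exactly.

4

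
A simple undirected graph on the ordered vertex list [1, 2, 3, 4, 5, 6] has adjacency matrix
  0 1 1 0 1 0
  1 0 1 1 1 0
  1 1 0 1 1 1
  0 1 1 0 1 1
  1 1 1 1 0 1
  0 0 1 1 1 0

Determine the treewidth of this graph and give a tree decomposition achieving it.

Treewidth 3.
One optimal decomposition is:
Bags: B1 = {3, 4, 5, 6}  B2 = {2, 3, 4, 5}  B3 = {1, 2, 3, 5}
Tree: B1–B2, B2–B3

Every bag has size at most 4, so the width is 4 − 1 = 3 and tw(G) ≤ 3. On the other hand G contains the 4-clique {1, 2, 3, 5}. A clique must lie in a single bag of any decomposition, so no decomposition can have width below 3. The upper and lower bounds meet at 3, so that is the treewidth.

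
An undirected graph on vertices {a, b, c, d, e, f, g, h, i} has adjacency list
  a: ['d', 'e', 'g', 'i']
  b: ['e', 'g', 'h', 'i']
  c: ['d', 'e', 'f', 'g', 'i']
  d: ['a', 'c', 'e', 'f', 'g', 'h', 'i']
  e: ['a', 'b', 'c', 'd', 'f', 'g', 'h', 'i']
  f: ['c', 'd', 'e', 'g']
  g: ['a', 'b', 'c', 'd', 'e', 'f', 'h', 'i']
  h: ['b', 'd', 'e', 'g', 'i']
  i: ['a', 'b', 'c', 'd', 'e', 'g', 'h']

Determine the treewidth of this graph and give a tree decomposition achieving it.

Treewidth 4.
Bags: B1 = {c, d, e, g, i}  B2 = {d, e, g, h, i}  B3 = {b, e, g, h, i}  B4 = {a, d, e, g, i}  B5 = {c, d, e, f, g}
Tree: B1–B2, B2–B3, B2–B4, B1–B5

Every bag has size at most 5, so the width is 5 − 1 = 4 and tw(G) ≤ 4. Conversely, {c, d, e, f, g} is a clique of size 5, and the vertices of any clique must share a bag in every tree decomposition; so some bag has ≥ 5 vertices and tw(G) ≥ 4. Combining the bounds, tw(G) = 4.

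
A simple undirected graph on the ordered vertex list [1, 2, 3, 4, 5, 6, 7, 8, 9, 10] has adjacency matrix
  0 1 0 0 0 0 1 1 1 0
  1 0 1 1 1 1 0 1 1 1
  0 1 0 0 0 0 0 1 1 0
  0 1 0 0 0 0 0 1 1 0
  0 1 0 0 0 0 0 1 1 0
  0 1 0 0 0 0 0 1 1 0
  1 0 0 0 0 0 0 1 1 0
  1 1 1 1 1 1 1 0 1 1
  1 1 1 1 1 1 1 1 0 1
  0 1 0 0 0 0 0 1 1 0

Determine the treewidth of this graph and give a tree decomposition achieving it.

Treewidth 3.
One such decomposition:
Bags: B1 = {2, 5, 8, 9}  B2 = {1, 2, 8, 9}  B3 = {2, 4, 8, 9}  B4 = {2, 6, 8, 9}  B5 = {2, 3, 8, 9}  B6 = {1, 7, 8, 9}  B7 = {2, 8, 9, 10}
Tree: B1–B2, B2–B3, B2–B4, B4–B5, B2–B6, B1–B7

Every bag has size at most 4, so the width is 4 − 1 = 3 and tw(G) ≤ 3. On the other hand G contains the 4-clique {1, 2, 8, 9}. A clique must lie in a single bag of any decomposition, so no decomposition can have width below 3. Combining the bounds, tw(G) = 3.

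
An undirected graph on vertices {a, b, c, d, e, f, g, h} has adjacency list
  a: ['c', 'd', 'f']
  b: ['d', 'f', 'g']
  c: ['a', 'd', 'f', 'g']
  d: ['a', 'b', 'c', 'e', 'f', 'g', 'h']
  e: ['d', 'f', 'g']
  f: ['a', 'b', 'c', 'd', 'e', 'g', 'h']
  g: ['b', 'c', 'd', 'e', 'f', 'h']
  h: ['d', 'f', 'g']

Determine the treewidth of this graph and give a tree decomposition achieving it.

Every bag has size at most 4, so the width is 4 − 1 = 3 and tw(G) ≤ 3. For the lower bound, the 4 vertices {d, e, f, g} are pairwise adjacent, and any tree decomposition puts a clique entirely inside one bag — forcing width ≥ 3. Combining the bounds, tw(G) = 3.

Treewidth 3.
Bags: B1 = {b, d, f, g}  B2 = {c, d, f, g}  B3 = {a, c, d, f}  B4 = {d, e, f, g}  B5 = {d, f, g, h}
Tree: B1–B2, B2–B3, B1–B4, B1–B5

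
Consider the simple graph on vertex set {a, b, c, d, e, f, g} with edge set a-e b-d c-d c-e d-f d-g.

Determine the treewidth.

A width-1 tree decomposition is:
Bags: B1 = {c, d}  B2 = {d, g}  B3 = {c, e}  B4 = {a, e}  B5 = {d, f}  B6 = {b, d}
Tree: B1–B2, B1–B3, B3–B4, B1–B5, B1–B6
Every bag has size at most 2, so the width is 2 − 1 = 1 and tw(G) ≤ 1. G has an edge, so its treewidth is at least 1. Hence tw(G) = 1 exactly.

1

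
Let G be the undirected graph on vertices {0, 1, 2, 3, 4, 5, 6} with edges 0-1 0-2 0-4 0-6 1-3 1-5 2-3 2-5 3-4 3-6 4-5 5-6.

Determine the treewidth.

A width-3 tree decomposition is:
Bags: B1 = {0, 1, 3, 5}  B2 = {0, 2, 3, 5}  B3 = {0, 3, 5, 6}  B4 = {0, 3, 4, 5}
Tree: B1–B2, B2–B3, B3–B4
The largest bag has 4 vertices, giving width 3; this decomposition certifies tw(G) ≤ 3. For the lower bound: the 4 vertex sets {0,1}, {2,5}, {3}, {6} are disjoint, each induces a connected subgraph, and every pair is joined by at least one edge of G. Contracting each set to a single vertex therefore yields K_{4} as a minor, and since treewidth is minor-monotone, tw(G) ≥ tw(K_{4}) = 3. The upper and lower bounds meet at 3, so that is the treewidth.

3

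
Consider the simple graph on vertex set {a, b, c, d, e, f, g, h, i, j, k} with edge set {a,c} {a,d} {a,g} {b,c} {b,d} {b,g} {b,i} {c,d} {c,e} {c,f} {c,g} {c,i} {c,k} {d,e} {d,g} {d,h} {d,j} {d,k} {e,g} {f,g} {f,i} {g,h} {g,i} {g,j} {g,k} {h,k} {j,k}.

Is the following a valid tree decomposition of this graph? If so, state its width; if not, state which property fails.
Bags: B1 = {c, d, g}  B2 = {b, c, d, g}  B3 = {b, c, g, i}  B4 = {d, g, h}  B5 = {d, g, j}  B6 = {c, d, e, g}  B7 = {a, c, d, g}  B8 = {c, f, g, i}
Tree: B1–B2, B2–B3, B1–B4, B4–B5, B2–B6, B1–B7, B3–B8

A tree decomposition must satisfy three properties: every vertex lies in some bag; for every edge, both endpoints lie together in some bag; and for every vertex, the bags containing it form a connected subtree. Here vertex k appears in no bag, so the decomposition is invalid.

No — vertex k appears in no bag.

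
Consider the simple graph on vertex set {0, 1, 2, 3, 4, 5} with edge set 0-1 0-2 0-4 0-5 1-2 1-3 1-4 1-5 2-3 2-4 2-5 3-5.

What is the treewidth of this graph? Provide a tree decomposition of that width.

Treewidth 3.
One optimal decomposition is:
Bags: B1 = {1, 2, 3, 5}  B2 = {0, 1, 2, 5}  B3 = {0, 1, 2, 4}
Tree: B1–B2, B2–B3

The largest bag has 4 vertices, giving width 3; this decomposition certifies tw(G) ≤ 3. For the lower bound, the 4 vertices {0, 1, 2, 4} are pairwise adjacent, and any tree decomposition puts a clique entirely inside one bag — forcing width ≥ 3. Combining the bounds, tw(G) = 3.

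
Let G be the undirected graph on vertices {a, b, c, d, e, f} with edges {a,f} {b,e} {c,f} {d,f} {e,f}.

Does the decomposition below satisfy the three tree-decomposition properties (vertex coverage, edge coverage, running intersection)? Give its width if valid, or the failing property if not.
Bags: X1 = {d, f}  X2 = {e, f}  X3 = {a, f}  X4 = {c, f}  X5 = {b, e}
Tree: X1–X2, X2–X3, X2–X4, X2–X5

Yes; width 1.

Every vertex of G appears in some bag (union = {a, b, c, d, e, f}); every edge is covered by a bag; and for each vertex v the set of bags containing v is connected in the bag tree. The decomposition is therefore valid. The largest bag has 2 vertices, so the width is 1.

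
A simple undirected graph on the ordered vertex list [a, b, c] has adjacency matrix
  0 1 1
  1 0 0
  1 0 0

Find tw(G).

A width-1 tree decomposition is:
Bags: B1 = {a, b}  B2 = {a, c}
Tree: B1–B2
Each bag holds 2 vertices, so the decomposition has width 1, which upper-bounds the treewidth. Since G has at least one edge (e.g. a–b), it is not an edgeless graph, so tw(G) ≥ 1. Therefore the treewidth is 1.

1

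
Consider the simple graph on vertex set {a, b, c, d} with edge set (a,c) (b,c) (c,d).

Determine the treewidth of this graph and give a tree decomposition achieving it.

Treewidth 1.
One such decomposition:
Bags: B1 = {a, c}  B2 = {c, d}  B3 = {b, c}
Tree: B1–B2, B2–B3

The largest bag has 2 vertices, giving width 1; this decomposition certifies tw(G) ≤ 1. G has an edge, so its treewidth is at least 1. Hence tw(G) = 1 exactly.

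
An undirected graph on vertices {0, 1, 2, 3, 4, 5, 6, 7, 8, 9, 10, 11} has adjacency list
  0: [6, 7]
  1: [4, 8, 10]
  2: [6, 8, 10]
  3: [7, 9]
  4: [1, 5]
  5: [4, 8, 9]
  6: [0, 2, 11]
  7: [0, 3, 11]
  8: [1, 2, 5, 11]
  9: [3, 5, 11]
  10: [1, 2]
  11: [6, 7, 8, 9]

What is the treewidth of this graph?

3

A width-3 tree decomposition is:
Bags: B1 = {0, 3, 7, 9}  B2 = {0, 7, 9, 11}  B3 = {0, 6, 9, 11}  B4 = {5, 6, 9, 11}  B5 = {5, 6, 8, 11}  B6 = {2, 5, 6, 8}  B7 = {2, 4, 5, 8}  B8 = {1, 2, 4, 8}  B9 = {1, 2, 4, 10}
Tree: B1–B2, B2–B3, B3–B4, B4–B5, B5–B6, B6–B7, B7–B8, B8–B9
Each bag holds 4 vertices, so the decomposition has width 3, which upper-bounds the treewidth. For the lower bound: the 4 vertex sets {0,3,7}, {9}, {11}, {2,5,6,8} are disjoint, each induces a connected subgraph, and every pair is joined by at least one edge of G. Contracting each set to a single vertex therefore yields K_{4} as a minor, and since treewidth is minor-monotone, tw(G) ≥ tw(K_{4}) = 3. Combining the bounds, tw(G) = 3.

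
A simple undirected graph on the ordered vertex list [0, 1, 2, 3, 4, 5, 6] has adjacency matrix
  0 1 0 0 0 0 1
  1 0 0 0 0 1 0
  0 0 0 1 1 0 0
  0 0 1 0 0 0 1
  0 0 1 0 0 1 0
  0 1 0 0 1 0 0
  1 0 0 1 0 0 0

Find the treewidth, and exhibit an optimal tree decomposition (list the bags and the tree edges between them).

Treewidth 2.
One such decomposition:
Bags: B1 = {2, 3, 4}  B2 = {3, 4, 5}  B3 = {1, 3, 5}  B4 = {0, 1, 3}  B5 = {0, 3, 6}
Tree: B1–B2, B2–B3, B3–B4, B4–B5

Every bag has size at most 3, so the width is 3 − 1 = 2 and tw(G) ≤ 2. For the lower bound, G contains the cycle 3–2–4–5–1–0–6–3, so G is not a forest; only forests have treewidth ≤ 1, hence tw(G) ≥ 2. Hence tw(G) = 2 exactly.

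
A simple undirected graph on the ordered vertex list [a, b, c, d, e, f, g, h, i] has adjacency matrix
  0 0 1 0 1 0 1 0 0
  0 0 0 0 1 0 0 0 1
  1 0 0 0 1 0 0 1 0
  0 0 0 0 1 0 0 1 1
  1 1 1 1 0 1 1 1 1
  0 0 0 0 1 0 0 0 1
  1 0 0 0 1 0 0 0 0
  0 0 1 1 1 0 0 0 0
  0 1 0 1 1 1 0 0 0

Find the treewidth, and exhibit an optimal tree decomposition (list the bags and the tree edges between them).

Treewidth 2.
One such decomposition:
Bags: B1 = {d, e, i}  B2 = {e, f, i}  B3 = {d, e, h}  B4 = {c, e, h}  B5 = {b, e, i}  B6 = {a, c, e}  B7 = {a, e, g}
Tree: B1–B2, B1–B3, B3–B4, B2–B5, B4–B6, B6–B7

Each bag holds 3 vertices, so the decomposition has width 2, which upper-bounds the treewidth. On the other hand G contains the 3-clique {a, e, g}. A clique must lie in a single bag of any decomposition, so no decomposition can have width below 2. Combining the bounds, tw(G) = 2.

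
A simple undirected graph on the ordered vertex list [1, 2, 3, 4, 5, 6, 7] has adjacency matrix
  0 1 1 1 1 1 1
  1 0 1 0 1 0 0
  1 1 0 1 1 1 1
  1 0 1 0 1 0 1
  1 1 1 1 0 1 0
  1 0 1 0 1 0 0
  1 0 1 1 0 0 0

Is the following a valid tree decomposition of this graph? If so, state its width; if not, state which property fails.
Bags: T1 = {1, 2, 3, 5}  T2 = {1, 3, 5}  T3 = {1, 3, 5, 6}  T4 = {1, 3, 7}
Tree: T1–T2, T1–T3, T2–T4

A tree decomposition must satisfy three properties: every vertex lies in some bag; for every edge, both endpoints lie together in some bag; and for every vertex, the bags containing it form a connected subtree. Here vertex 4 appears in no bag, so the decomposition is invalid.

No — vertex 4 appears in no bag.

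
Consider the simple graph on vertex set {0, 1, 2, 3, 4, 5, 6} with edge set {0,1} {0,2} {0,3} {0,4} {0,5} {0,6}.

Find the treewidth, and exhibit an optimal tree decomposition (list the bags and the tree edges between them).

Treewidth 1.
One such decomposition:
Bags: B1 = {0, 4}  B2 = {0, 1}  B3 = {0, 6}  B4 = {0, 2}  B5 = {0, 5}  B6 = {0, 3}
Tree: B1–B2, B1–B3, B3–B4, B3–B5, B2–B6

Every bag has size at most 2, so the width is 2 − 1 = 1 and tw(G) ≤ 1. Since G has at least one edge (e.g. 0–4), it is not an edgeless graph, so tw(G) ≥ 1. Therefore the treewidth is 1.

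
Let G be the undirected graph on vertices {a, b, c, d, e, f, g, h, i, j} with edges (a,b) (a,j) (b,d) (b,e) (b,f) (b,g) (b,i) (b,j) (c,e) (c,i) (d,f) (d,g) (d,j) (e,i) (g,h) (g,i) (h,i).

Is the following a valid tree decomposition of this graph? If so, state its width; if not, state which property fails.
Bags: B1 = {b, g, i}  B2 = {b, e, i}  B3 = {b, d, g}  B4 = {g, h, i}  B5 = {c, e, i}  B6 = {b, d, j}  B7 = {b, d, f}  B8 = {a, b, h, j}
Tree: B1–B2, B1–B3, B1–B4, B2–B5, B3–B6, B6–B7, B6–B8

No — bags containing vertex h are not connected in the tree.

A tree decomposition must satisfy three properties: every vertex lies in some bag; for every edge, both endpoints lie together in some bag; and for every vertex, the bags containing it form a connected subtree. Here bags containing vertex h are not connected in the tree, so the decomposition is invalid.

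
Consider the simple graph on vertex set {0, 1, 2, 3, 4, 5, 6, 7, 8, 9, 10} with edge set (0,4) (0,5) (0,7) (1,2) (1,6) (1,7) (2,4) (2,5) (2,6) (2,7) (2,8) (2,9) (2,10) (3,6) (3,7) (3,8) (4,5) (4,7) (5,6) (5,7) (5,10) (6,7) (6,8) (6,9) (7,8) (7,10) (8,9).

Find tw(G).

3

A width-3 tree decomposition is:
Bags: B1 = {2, 6, 8, 9}  B2 = {2, 6, 7, 8}  B3 = {2, 5, 6, 7}  B4 = {1, 2, 6, 7}  B5 = {3, 6, 7, 8}  B6 = {2, 4, 5, 7}  B7 = {2, 5, 7, 10}  B8 = {0, 4, 5, 7}
Tree: B1–B2, B2–B3, B2–B4, B2–B5, B3–B6, B3–B7, B6–B8
Each bag holds 4 vertices, so the decomposition has width 3, which upper-bounds the treewidth. Conversely, {2, 6, 8, 9} is a clique of size 4, and the vertices of any clique must share a bag in every tree decomposition; so some bag has ≥ 4 vertices and tw(G) ≥ 3. Combining the bounds, tw(G) = 3.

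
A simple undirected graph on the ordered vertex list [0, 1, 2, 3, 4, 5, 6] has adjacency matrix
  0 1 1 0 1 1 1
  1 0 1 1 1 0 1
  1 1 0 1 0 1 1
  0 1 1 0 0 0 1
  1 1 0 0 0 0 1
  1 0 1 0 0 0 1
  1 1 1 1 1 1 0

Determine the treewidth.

A width-3 tree decomposition is:
Bags: B1 = {0, 1, 2, 6}  B2 = {1, 2, 3, 6}  B3 = {0, 2, 5, 6}  B4 = {0, 1, 4, 6}
Tree: B1–B2, B1–B3, B1–B4
The largest bag has 4 vertices, giving width 3; this decomposition certifies tw(G) ≤ 3. On the other hand G contains the 4-clique {0, 1, 2, 6}. A clique must lie in a single bag of any decomposition, so no decomposition can have width below 3. The upper and lower bounds meet at 3, so that is the treewidth.

3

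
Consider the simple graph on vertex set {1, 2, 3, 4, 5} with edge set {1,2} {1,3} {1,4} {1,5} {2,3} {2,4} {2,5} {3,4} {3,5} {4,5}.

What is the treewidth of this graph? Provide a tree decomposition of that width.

With just one bag of size 5, the width is 5 − 1 = 4, so tw(G) ≤ 4. Conversely, {1, 2, 3, 4, 5} is a clique of size 5, and the vertices of any clique must share a bag in every tree decomposition; so some bag has ≥ 5 vertices and tw(G) ≥ 4. Combining the bounds, tw(G) = 4.

Treewidth 4.
Bags: B1 = {1, 2, 3, 4, 5}
Tree: (single bag)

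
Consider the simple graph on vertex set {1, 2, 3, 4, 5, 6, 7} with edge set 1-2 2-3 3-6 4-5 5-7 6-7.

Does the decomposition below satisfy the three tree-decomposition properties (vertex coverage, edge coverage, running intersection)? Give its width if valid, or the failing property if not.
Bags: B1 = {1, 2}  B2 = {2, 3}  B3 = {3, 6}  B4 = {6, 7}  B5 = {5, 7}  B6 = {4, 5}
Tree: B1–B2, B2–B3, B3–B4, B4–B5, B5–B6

Every vertex of G appears in some bag (union = {1, 2, 3, 4, 5, 6, 7}); every edge is covered by a bag; and for each vertex v the set of bags containing v is connected in the bag tree. The decomposition is therefore valid. The largest bag has 2 vertices, so the width is 1.

Yes; width 1.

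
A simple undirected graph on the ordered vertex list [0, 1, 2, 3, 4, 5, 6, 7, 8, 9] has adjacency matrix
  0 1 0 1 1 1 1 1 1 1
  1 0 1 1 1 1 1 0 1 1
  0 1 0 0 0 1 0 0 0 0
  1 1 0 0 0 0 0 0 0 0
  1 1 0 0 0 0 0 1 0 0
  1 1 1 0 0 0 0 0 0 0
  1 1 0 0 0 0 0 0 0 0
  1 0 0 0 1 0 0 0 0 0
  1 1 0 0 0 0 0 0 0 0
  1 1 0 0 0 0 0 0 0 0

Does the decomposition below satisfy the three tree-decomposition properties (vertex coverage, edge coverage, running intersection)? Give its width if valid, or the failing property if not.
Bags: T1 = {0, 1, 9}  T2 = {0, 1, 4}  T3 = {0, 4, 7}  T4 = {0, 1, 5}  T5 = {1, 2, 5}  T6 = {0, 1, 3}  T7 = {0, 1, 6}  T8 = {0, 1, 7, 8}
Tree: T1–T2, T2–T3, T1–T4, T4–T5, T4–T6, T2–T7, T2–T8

No — bags containing vertex 7 are not connected in the tree.

A tree decomposition must satisfy three properties: every vertex lies in some bag; for every edge, both endpoints lie together in some bag; and for every vertex, the bags containing it form a connected subtree. Here bags containing vertex 7 are not connected in the tree, so the decomposition is invalid.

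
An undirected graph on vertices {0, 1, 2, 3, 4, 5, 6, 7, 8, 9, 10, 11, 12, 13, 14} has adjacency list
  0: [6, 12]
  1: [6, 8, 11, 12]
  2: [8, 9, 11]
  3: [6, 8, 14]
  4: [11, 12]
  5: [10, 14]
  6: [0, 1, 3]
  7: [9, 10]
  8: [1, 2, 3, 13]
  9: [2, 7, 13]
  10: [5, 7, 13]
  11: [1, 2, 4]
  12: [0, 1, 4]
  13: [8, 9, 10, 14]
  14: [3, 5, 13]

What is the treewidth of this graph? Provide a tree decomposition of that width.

Every bag has size at most 4, so the width is 4 − 1 = 3 and tw(G) ≤ 3. For the lower bound: the 4 vertex sets {0,4,12}, {11}, {1}, {2,3,6,8} are disjoint, each induces a connected subgraph, and every pair is joined by at least one edge of G. Contracting each set to a single vertex therefore yields K_{4} as a minor, and since treewidth is minor-monotone, tw(G) ≥ tw(K_{4}) = 3. Hence tw(G) = 3 exactly.

Treewidth 3.
One such decomposition:
Bags: B1 = {0, 4, 11, 12}  B2 = {0, 1, 11, 12}  B3 = {0, 1, 6, 11}  B4 = {1, 2, 6, 11}  B5 = {1, 2, 6, 8}  B6 = {2, 3, 6, 8}  B7 = {2, 3, 8, 9}  B8 = {3, 8, 9, 13}  B9 = {3, 9, 13, 14}  B10 = {7, 9, 13, 14}  B11 = {7, 10, 13, 14}  B12 = {5, 7, 10, 14}
Tree: B1–B2, B2–B3, B3–B4, B4–B5, B5–B6, B6–B7, B7–B8, B8–B9, B9–B10, B10–B11, B11–B12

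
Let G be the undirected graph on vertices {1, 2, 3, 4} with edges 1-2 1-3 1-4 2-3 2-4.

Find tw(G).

2

A width-2 tree decomposition is:
Bags: B1 = {1, 2, 3}  B2 = {1, 2, 4}
Tree: B1–B2
The largest bag has 3 vertices, giving width 2; this decomposition certifies tw(G) ≤ 2. On the other hand G contains the 3-clique {1, 2, 3}. A clique must lie in a single bag of any decomposition, so no decomposition can have width below 2. Combining the bounds, tw(G) = 2.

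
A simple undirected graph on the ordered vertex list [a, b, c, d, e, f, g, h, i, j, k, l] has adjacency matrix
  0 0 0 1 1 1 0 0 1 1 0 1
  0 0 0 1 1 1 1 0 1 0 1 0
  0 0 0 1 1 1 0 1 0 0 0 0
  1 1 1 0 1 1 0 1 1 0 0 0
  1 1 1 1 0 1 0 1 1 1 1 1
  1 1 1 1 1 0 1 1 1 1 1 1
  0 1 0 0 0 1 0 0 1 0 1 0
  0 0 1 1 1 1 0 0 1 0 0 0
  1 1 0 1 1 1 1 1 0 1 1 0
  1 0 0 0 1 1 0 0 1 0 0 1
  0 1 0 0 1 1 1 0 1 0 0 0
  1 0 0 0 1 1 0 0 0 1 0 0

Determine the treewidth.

4

A width-4 tree decomposition is:
Bags: B1 = {b, d, e, f, i}  B2 = {b, e, f, i, k}  B3 = {a, d, e, f, i}  B4 = {a, e, f, i, j}  B5 = {d, e, f, h, i}  B6 = {a, e, f, j, l}  B7 = {b, f, g, i, k}  B8 = {c, d, e, f, h}
Tree: B1–B2, B1–B3, B3–B4, B3–B5, B4–B6, B2–B7, B5–B8
Every bag has size at most 5, so the width is 5 − 1 = 4 and tw(G) ≤ 4. For the lower bound, the 5 vertices {b, f, g, i, k} are pairwise adjacent, and any tree decomposition puts a clique entirely inside one bag — forcing width ≥ 4. Hence tw(G) = 4 exactly.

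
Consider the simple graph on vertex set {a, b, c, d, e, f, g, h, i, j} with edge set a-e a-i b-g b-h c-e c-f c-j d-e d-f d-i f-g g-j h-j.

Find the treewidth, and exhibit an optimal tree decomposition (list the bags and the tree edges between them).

Treewidth 2.
One optimal decomposition is:
Bags: B1 = {b, g, h}  B2 = {g, h, j}  B3 = {f, g, j}  B4 = {c, f, j}  B5 = {c, d, f}  B6 = {c, d, e}  B7 = {d, e, i}  B8 = {a, e, i}
Tree: B1–B2, B2–B3, B3–B4, B4–B5, B5–B6, B6–B7, B7–B8

The largest bag has 3 vertices, giving width 2; this decomposition certifies tw(G) ≤ 2. The edges b–h–j–g–b form a cycle, so G is not a tree and its treewidth is at least 2. The upper and lower bounds meet at 2, so that is the treewidth.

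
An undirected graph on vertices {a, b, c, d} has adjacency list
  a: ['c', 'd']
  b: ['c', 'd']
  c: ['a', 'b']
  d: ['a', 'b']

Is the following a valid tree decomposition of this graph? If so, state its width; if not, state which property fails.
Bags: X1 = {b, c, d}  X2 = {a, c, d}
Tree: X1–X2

Every vertex of G appears in some bag (union = {a, b, c, d}); every edge is covered by a bag; and for each vertex v the set of bags containing v is connected in the bag tree. The decomposition is therefore valid. The largest bag has 3 vertices, so the width is 2.

Yes; width 2.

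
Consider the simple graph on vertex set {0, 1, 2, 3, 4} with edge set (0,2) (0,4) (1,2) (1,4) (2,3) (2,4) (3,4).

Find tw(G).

A width-2 tree decomposition is:
Bags: B1 = {1, 2, 4}  B2 = {2, 3, 4}  B3 = {0, 2, 4}
Tree: B1–B2, B1–B3
The largest bag has 3 vertices, giving width 2; this decomposition certifies tw(G) ≤ 2. For the lower bound, the 3 vertices {0, 2, 4} are pairwise adjacent, and any tree decomposition puts a clique entirely inside one bag — forcing width ≥ 2. The upper and lower bounds meet at 2, so that is the treewidth.

2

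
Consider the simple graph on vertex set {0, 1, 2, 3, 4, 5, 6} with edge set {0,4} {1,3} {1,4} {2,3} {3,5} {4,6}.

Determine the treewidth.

A width-1 tree decomposition is:
Bags: B1 = {3, 5}  B2 = {1, 3}  B3 = {1, 4}  B4 = {2, 3}  B5 = {4, 6}  B6 = {0, 4}
Tree: B1–B2, B2–B3, B1–B4, B3–B5, B5–B6
Each bag holds 2 vertices, so the decomposition has width 1, which upper-bounds the treewidth. G has an edge, so its treewidth is at least 1. Hence tw(G) = 1 exactly.

1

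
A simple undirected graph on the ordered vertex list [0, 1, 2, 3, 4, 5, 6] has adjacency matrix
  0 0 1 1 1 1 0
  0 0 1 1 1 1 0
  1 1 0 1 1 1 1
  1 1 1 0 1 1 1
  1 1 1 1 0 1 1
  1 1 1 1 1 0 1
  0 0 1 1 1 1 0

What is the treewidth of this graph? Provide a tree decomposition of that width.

Every bag has size at most 5, so the width is 5 − 1 = 4 and tw(G) ≤ 4. Conversely, {0, 2, 3, 4, 5} is a clique of size 5, and the vertices of any clique must share a bag in every tree decomposition; so some bag has ≥ 5 vertices and tw(G) ≥ 4. Hence tw(G) = 4 exactly.

Treewidth 4.
One optimal decomposition is:
Bags: B1 = {0, 2, 3, 4, 5}  B2 = {2, 3, 4, 5, 6}  B3 = {1, 2, 3, 4, 5}
Tree: B1–B2, B2–B3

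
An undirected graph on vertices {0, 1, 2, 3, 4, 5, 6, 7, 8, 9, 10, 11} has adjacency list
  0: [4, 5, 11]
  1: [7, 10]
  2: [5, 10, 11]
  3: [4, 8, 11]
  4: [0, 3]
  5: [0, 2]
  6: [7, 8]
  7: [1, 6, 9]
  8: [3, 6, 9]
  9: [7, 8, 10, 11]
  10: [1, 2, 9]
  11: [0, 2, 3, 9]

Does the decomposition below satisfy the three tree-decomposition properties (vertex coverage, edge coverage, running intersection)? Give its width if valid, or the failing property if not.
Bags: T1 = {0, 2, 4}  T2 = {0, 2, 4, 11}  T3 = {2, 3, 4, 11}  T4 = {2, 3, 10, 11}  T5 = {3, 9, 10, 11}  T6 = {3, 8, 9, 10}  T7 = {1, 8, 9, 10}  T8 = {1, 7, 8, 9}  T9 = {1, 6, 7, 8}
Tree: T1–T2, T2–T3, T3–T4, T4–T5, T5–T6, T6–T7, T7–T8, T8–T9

A tree decomposition must satisfy three properties: every vertex lies in some bag; for every edge, both endpoints lie together in some bag; and for every vertex, the bags containing it form a connected subtree. Here vertex 5 appears in no bag, so the decomposition is invalid.

No — vertex 5 appears in no bag.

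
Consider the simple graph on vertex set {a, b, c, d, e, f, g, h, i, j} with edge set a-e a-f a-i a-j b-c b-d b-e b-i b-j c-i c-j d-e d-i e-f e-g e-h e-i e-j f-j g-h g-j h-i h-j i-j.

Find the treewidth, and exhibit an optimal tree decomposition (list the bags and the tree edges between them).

Every bag has size at most 4, so the width is 4 − 1 = 3 and tw(G) ≤ 3. For the lower bound, the 4 vertices {b, d, e, i} are pairwise adjacent, and any tree decomposition puts a clique entirely inside one bag — forcing width ≥ 3. Combining the bounds, tw(G) = 3.

Treewidth 3.
One such decomposition:
Bags: B1 = {e, h, i, j}  B2 = {b, e, i, j}  B3 = {b, c, i, j}  B4 = {a, e, i, j}  B5 = {b, d, e, i}  B6 = {e, g, h, j}  B7 = {a, e, f, j}
Tree: B1–B2, B2–B3, B1–B4, B2–B5, B1–B6, B4–B7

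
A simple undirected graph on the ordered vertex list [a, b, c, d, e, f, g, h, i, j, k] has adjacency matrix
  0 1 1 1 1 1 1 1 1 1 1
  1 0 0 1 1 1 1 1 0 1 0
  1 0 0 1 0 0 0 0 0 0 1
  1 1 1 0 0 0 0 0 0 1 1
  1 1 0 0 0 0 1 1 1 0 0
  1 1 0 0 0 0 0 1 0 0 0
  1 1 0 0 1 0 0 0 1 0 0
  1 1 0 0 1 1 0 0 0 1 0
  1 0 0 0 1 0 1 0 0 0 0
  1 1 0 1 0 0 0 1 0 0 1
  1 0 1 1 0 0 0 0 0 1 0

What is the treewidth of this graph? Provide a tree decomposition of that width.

Every bag has size at most 4, so the width is 4 − 1 = 3 and tw(G) ≤ 3. Conversely, {a, c, d, k} is a clique of size 4, and the vertices of any clique must share a bag in every tree decomposition; so some bag has ≥ 4 vertices and tw(G) ≥ 3. The upper and lower bounds meet at 3, so that is the treewidth.

Treewidth 3.
One optimal decomposition is:
Bags: B1 = {a, b, d, j}  B2 = {a, d, j, k}  B3 = {a, b, h, j}  B4 = {a, b, f, h}  B5 = {a, c, d, k}  B6 = {a, b, e, h}  B7 = {a, b, e, g}  B8 = {a, e, g, i}
Tree: B1–B2, B1–B3, B3–B4, B2–B5, B3–B6, B6–B7, B7–B8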